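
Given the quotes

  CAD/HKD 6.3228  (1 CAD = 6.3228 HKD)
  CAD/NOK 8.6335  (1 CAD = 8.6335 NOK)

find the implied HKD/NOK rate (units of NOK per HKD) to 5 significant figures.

1 HKD ÷ 6.3228 = 0.158158 CAD
0.158158 CAD × 8.6335 = 1.36546 NOK

HKD/NOK = 1.3655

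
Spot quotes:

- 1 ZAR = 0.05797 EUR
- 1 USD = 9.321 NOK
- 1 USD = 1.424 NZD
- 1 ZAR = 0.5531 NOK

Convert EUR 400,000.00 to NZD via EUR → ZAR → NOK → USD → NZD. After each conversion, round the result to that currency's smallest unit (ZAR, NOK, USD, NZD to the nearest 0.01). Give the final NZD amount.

NZD 583,052.73

EUR 400,000.00 ÷ 0.05797 = ZAR 6,900,120.75
ZAR 6,900,120.75 × 0.5531 = NOK 3,816,456.79
NOK 3,816,456.79 ÷ 9.321 = USD 409,447.14
USD 409,447.14 × 1.424 = NZD 583,052.73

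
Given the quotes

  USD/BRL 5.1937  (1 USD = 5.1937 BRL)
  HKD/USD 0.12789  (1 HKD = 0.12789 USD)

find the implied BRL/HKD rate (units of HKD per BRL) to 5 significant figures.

BRL/HKD = 1.5055

1 BRL ÷ 5.1937 = 0.192541 USD
0.192541 USD ÷ 0.12789 = 1.50552 HKD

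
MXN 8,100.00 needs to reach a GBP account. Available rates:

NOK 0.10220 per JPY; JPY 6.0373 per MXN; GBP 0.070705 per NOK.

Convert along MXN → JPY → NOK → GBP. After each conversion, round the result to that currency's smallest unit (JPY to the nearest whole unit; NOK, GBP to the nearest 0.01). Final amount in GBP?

GBP 353.37

MXN 8,100.00 × 6.0373 = JPY 48,902
JPY 48,902 × 0.10220 = NOK 4,997.78
NOK 4,997.78 × 0.070705 = GBP 353.37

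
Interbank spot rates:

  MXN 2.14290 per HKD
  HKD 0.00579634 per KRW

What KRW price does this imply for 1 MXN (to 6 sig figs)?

MXN/KRW = 80.5090

1 MXN ÷ 2.14290 = 0.466657 HKD
0.466657 HKD ÷ 0.00579634 = 80.509 KRW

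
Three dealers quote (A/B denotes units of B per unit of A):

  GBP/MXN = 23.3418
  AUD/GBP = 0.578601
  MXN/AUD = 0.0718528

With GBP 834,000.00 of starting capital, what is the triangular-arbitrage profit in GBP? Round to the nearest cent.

Profitable loop is GBP → AUD → MXN → GBP:
GBP 834,000.00 ÷ 0.578601 = AUD 1,441,407.81
AUD 1,441,407.81 ÷ 0.0718528 = MXN 20,060,565.62
MXN 20,060,565.62 ÷ 23.3418 = GBP 859,426.68
Profit = GBP 859,426.68 − GBP 834,000.00

Profit: GBP 25,426.68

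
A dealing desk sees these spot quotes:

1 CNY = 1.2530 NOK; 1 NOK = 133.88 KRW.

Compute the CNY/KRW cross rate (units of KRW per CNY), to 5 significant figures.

CNY/KRW = 167.75

1 CNY × 1.2530 = 1.253 NOK
1.253 NOK × 133.88 = 167.752 KRW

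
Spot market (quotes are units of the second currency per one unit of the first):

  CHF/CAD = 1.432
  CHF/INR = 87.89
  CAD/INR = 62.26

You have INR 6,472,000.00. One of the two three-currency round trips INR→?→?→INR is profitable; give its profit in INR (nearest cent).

Profit: INR 93,248.64

Profitable loop is INR → CHF → CAD → INR:
INR 6,472,000.00 ÷ 87.89 = CHF 73,637.50
CHF 73,637.50 × 1.432 = CAD 105,448.90
CAD 105,448.90 × 62.26 = INR 6,565,248.64
Profit = INR 6,565,248.64 − INR 6,472,000.00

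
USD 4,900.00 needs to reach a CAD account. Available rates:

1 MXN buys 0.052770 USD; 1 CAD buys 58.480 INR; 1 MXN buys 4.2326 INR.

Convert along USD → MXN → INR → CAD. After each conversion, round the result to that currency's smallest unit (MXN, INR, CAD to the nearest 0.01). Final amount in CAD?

CAD 6,720.61

USD 4,900.00 ÷ 0.052770 = MXN 92,855.79
MXN 92,855.79 × 4.2326 = INR 393,021.42
INR 393,021.42 ÷ 58.480 = CAD 6,720.61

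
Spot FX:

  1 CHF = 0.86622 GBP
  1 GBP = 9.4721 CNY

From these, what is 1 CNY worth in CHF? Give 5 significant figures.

1 CNY ÷ 9.4721 = 0.105573 GBP
0.105573 GBP ÷ 0.86622 = 0.121878 CHF

CNY/CHF = 0.12188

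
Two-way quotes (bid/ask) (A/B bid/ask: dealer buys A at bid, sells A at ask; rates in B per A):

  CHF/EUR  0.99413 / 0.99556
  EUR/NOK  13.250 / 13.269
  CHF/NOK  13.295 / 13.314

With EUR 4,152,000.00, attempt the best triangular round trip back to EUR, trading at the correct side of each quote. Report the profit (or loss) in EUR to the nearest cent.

Best loop EUR → CHF → NOK → EUR:
EUR 4,152,000.00 ÷ 0.99556 (buy CHF at ask) = CHF 4,170,517.10
CHF 4,170,517.10 × 13.295 (sell CHF at bid) = NOK 55,447,024.79
NOK 55,447,024.79 ÷ 13.269 (buy EUR at ask) = EUR 4,178,689.03

Net profit: EUR 26,689.03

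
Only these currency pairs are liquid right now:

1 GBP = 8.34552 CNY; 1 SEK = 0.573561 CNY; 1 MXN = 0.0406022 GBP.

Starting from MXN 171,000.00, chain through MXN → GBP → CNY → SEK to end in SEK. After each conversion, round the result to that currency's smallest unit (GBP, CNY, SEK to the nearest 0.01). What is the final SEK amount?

MXN 171,000.00 × 0.0406022 = GBP 6,942.98
GBP 6,942.98 × 8.34552 = CNY 57,942.78
CNY 57,942.78 ÷ 0.573561 = SEK 101,022.87

SEK 101,022.87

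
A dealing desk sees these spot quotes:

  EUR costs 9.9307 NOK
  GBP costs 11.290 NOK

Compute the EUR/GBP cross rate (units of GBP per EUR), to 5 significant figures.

EUR/GBP = 0.87960

1 EUR × 9.9307 = 9.9307 NOK
9.9307 NOK ÷ 11.290 = 0.879601 GBP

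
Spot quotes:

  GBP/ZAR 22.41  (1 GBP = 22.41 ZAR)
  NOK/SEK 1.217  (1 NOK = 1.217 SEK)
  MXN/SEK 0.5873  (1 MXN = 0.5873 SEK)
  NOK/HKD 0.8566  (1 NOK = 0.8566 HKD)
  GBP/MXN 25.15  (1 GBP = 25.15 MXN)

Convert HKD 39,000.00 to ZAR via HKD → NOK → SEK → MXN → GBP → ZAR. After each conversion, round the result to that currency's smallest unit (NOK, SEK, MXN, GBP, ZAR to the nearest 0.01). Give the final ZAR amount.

HKD 39,000.00 ÷ 0.8566 = NOK 45,528.83
NOK 45,528.83 × 1.217 = SEK 55,408.59
SEK 55,408.59 ÷ 0.5873 = MXN 94,344.61
MXN 94,344.61 ÷ 25.15 = GBP 3,751.28
GBP 3,751.28 × 22.41 = ZAR 84,066.18

ZAR 84,066.18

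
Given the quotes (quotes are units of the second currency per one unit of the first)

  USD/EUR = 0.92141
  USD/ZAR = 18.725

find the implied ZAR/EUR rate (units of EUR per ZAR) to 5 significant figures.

ZAR/EUR = 0.049207

1 ZAR ÷ 18.725 = 0.0534045 USD
0.0534045 USD × 0.92141 = 0.0492075 EUR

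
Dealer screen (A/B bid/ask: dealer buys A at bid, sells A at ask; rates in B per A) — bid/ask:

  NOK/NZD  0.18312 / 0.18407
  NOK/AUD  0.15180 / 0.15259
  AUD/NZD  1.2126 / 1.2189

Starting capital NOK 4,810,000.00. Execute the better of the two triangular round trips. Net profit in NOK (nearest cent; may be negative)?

Net profit: NOK 70.03

Best loop NOK → AUD → NZD → NOK:
NOK 4,810,000.00 × 0.15180 (sell NOK at bid) = AUD 730,158.00
AUD 730,158.00 × 1.2126 (sell AUD at bid) = NZD 885,389.59
NZD 885,389.59 ÷ 0.18407 (buy NOK at ask) = NOK 4,810,070.03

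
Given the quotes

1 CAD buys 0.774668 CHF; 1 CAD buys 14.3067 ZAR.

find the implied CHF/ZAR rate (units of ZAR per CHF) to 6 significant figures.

CHF/ZAR = 18.4682

1 CHF ÷ 0.774668 = 1.29088 CAD
1.29088 CAD × 14.3067 = 18.4682 ZAR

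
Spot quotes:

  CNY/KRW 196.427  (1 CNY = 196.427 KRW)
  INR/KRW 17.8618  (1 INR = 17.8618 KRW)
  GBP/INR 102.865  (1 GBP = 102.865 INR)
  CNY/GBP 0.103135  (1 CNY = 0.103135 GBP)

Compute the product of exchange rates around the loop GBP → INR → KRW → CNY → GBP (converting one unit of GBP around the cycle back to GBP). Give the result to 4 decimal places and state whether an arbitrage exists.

0.9647 (arbitrage exists)

Around GBP → INR → KRW → CNY → GBP: 1 × 102.865 × 17.8618 ÷ 196.427 × 0.103135 = 0.964712
Product < 1; profitable direction is GBP → CNY → KRW → INR → GBP.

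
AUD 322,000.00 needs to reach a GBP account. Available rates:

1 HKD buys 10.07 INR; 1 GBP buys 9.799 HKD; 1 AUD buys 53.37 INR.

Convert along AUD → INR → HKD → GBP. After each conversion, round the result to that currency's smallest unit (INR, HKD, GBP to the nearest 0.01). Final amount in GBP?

AUD 322,000.00 × 53.37 = INR 17,185,140.00
INR 17,185,140.00 ÷ 10.07 = HKD 1,706,568.02
HKD 1,706,568.02 ÷ 9.799 = GBP 174,157.37

GBP 174,157.37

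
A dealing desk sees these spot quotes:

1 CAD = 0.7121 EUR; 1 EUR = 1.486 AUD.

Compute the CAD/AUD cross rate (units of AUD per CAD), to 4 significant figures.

CAD/AUD = 1.058

1 CAD × 0.7121 = 0.7121 EUR
0.7121 EUR × 1.486 = 1.05818 AUD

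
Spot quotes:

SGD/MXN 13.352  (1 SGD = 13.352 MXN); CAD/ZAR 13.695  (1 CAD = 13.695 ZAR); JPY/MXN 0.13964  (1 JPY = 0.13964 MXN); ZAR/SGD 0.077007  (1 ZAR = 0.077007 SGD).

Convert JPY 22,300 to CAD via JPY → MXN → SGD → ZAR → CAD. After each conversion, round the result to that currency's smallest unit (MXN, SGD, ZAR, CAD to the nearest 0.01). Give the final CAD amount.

JPY 22,300 × 0.13964 = MXN 3,113.97
MXN 3,113.97 ÷ 13.352 = SGD 233.22
SGD 233.22 ÷ 0.077007 = ZAR 3,028.56
ZAR 3,028.56 ÷ 13.695 = CAD 221.14

CAD 221.14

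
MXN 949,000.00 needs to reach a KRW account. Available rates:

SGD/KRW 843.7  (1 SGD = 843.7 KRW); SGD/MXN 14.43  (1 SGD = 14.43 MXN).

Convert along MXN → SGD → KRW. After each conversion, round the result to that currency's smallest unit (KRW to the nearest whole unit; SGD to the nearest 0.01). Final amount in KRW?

KRW 55,486,580

MXN 949,000.00 ÷ 14.43 = SGD 65,765.77
SGD 65,765.77 × 843.7 = KRW 55,486,580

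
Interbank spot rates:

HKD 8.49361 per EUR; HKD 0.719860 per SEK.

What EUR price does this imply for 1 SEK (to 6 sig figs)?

SEK/EUR = 0.0847531

1 SEK × 0.719860 = 0.71986 HKD
0.71986 HKD ÷ 8.49361 = 0.0847531 EUR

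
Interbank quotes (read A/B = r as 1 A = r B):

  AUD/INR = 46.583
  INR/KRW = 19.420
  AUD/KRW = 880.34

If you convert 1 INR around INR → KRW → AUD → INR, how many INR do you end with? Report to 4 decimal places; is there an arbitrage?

Around INR → KRW → AUD → INR: 1 × 19.420 ÷ 880.34 × 46.583 = 1.027605
Product > 1; profitable direction is INR → KRW → AUD → INR.

1.0276 (arbitrage exists)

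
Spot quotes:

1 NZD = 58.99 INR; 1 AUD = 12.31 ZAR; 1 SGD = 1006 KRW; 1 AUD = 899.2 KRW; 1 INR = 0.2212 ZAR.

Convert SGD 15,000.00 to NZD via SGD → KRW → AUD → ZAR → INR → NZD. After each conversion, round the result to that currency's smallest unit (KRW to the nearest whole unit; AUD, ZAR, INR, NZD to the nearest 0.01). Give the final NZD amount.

SGD 15,000.00 × 1006 = KRW 15,090,000
KRW 15,090,000 ÷ 899.2 = AUD 16,781.58
AUD 16,781.58 × 12.31 = ZAR 206,581.25
ZAR 206,581.25 ÷ 0.2212 = INR 933,911.62
INR 933,911.62 ÷ 58.99 = NZD 15,831.69

NZD 15,831.69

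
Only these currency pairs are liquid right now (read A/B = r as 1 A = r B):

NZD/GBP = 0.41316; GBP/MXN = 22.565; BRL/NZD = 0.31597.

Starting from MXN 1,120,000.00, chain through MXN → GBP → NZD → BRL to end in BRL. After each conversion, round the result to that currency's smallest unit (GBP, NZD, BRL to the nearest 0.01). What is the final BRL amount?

MXN 1,120,000.00 ÷ 22.565 = GBP 49,634.39
GBP 49,634.39 ÷ 0.41316 = NZD 120,133.58
NZD 120,133.58 ÷ 0.31597 = BRL 380,205.65

BRL 380,205.65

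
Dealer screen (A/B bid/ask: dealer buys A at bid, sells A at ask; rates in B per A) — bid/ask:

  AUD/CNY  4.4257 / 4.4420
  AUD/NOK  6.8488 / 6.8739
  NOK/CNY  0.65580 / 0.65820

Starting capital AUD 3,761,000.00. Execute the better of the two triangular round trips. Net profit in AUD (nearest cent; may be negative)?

Net profit: AUD 41,862.96

Best loop AUD → NOK → CNY → AUD:
AUD 3,761,000.00 × 6.8488 (sell AUD at bid) = NOK 25,758,336.80
NOK 25,758,336.80 × 0.65580 (sell NOK at bid) = CNY 16,892,317.27
CNY 16,892,317.27 ÷ 4.4420 (buy AUD at ask) = AUD 3,802,862.96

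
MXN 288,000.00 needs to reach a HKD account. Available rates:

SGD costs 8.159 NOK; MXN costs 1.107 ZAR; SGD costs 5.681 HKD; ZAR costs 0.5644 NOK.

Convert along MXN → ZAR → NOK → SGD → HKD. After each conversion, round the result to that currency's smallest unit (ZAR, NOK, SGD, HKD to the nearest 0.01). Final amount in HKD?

MXN 288,000.00 × 1.107 = ZAR 318,816.00
ZAR 318,816.00 × 0.5644 = NOK 179,939.75
NOK 179,939.75 ÷ 8.159 = SGD 22,054.14
SGD 22,054.14 × 5.681 = HKD 125,289.57

HKD 125,289.57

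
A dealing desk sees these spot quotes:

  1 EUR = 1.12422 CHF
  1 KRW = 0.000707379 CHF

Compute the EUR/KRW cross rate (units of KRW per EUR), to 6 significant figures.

1 EUR × 1.12422 = 1.12422 CHF
1.12422 CHF ÷ 0.000707379 = 1589.28 KRW

EUR/KRW = 1589.28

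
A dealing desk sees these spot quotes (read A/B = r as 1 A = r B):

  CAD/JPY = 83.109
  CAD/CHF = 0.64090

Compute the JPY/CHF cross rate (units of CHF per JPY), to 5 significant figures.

JPY/CHF = 0.0077116

1 JPY ÷ 83.109 = 0.0120324 CAD
0.0120324 CAD × 0.64090 = 0.00771156 CHF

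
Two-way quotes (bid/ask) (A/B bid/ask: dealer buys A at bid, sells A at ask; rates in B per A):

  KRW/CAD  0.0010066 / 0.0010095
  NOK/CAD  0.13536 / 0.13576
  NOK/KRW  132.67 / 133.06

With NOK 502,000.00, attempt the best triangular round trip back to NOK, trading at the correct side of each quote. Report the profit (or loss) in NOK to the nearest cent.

Net profit: NOK 3,871.51

Best loop NOK → CAD → KRW → NOK:
NOK 502,000.00 × 0.13536 (sell NOK at bid) = CAD 67,950.72
CAD 67,950.72 ÷ 0.0010095 (buy KRW at ask) = KRW 67,311,263
KRW 67,311,263 ÷ 133.06 (buy NOK at ask) = NOK 505,871.51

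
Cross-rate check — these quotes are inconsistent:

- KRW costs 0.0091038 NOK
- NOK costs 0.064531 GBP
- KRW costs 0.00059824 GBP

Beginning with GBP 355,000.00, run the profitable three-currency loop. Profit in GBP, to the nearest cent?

Profitable loop is GBP → NOK → KRW → GBP:
GBP 355,000.00 ÷ 0.064531 = NOK 5,501,231.97
NOK 5,501,231.97 ÷ 0.0091038 = KRW 604,278,649
KRW 604,278,649 × 0.00059824 = GBP 361,503.66
Profit = GBP 361,503.66 − GBP 355,000.00

Profit: GBP 6,503.66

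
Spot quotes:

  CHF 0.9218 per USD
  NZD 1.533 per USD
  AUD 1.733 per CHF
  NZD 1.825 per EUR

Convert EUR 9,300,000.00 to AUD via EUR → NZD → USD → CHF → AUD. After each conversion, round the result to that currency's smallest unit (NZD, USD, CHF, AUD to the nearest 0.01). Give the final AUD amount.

EUR 9,300,000.00 × 1.825 = NZD 16,972,500.00
NZD 16,972,500.00 ÷ 1.533 = USD 11,071,428.57
USD 11,071,428.57 × 0.9218 = CHF 10,205,642.86
CHF 10,205,642.86 × 1.733 = AUD 17,686,379.08

AUD 17,686,379.08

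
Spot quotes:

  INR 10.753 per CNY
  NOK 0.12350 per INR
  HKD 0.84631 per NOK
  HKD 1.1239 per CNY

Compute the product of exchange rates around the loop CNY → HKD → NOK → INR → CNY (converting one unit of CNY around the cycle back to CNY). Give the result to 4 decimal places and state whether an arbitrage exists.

1.0000 (no arbitrage)

Around CNY → HKD → NOK → INR → CNY: 1 × 1.1239 ÷ 0.84631 ÷ 0.12350 ÷ 10.753 = 1.000004
Product ≈ 1 (deviation 0.000%, within rounding noise).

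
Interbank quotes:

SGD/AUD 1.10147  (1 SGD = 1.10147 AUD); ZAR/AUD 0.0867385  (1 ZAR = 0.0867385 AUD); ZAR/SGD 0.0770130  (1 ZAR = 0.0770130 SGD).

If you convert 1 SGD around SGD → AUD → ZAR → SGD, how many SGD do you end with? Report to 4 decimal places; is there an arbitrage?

Around SGD → AUD → ZAR → SGD: 1 × 1.10147 ÷ 0.0867385 × 0.0770130 = 0.977968
Product < 1; profitable direction is SGD → ZAR → AUD → SGD.

0.9780 (arbitrage exists)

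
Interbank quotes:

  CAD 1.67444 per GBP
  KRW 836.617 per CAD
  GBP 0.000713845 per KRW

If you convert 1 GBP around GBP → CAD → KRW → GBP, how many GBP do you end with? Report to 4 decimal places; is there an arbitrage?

Around GBP → CAD → KRW → GBP: 1 × 1.67444 × 836.617 × 0.000713845 = 1.000000
Product ≈ 1 (deviation 0.000%, within rounding noise).

1.0000 (no arbitrage)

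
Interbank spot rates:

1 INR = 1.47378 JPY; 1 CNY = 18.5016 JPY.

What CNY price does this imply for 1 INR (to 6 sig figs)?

1 INR × 1.47378 = 1.47378 JPY
1.47378 JPY ÷ 18.5016 = 0.0796569 CNY

INR/CNY = 0.0796569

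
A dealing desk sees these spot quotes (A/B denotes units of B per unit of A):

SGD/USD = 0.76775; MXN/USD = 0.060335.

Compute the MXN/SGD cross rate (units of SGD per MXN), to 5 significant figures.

MXN/SGD = 0.078587

1 MXN × 0.060335 = 0.060335 USD
0.060335 USD ÷ 0.76775 = 0.0785868 SGD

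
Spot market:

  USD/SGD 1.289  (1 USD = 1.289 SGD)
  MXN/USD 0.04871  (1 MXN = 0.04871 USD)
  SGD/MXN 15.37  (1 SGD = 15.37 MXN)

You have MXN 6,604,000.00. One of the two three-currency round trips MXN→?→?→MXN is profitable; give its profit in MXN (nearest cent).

Profitable loop is MXN → SGD → USD → MXN:
MXN 6,604,000.00 ÷ 15.37 = SGD 429,668.18
SGD 429,668.18 ÷ 1.289 = USD 333,334.51
USD 333,334.51 ÷ 0.04871 = MXN 6,843,245.97
Profit = MXN 6,843,245.97 − MXN 6,604,000.00

Profit: MXN 239,245.97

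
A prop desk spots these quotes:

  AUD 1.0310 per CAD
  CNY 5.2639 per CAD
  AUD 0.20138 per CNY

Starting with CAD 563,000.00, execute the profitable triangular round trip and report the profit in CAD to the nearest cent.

Profitable loop is CAD → CNY → AUD → CAD:
CAD 563,000.00 × 5.2639 = CNY 2,963,575.70
CNY 2,963,575.70 × 0.20138 = AUD 596,804.87
AUD 596,804.87 ÷ 1.0310 = CAD 578,860.21
Profit = CAD 578,860.21 − CAD 563,000.00

Profit: CAD 15,860.21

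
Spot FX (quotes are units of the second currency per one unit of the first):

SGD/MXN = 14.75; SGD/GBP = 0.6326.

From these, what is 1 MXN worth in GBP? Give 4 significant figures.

MXN/GBP = 0.04289

1 MXN ÷ 14.75 = 0.0677966 SGD
0.0677966 SGD × 0.6326 = 0.0428881 GBP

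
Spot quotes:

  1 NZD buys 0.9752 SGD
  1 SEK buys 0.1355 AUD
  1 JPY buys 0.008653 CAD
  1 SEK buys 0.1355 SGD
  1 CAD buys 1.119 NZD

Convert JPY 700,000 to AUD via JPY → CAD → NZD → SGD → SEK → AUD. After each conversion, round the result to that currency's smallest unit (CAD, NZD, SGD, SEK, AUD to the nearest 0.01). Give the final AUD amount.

JPY 700,000 × 0.008653 = CAD 6,057.10
CAD 6,057.10 × 1.119 = NZD 6,777.89
NZD 6,777.89 × 0.9752 = SGD 6,609.80
SGD 6,609.80 ÷ 0.1355 = SEK 48,780.81
SEK 48,780.81 × 0.1355 = AUD 6,609.80

AUD 6,609.80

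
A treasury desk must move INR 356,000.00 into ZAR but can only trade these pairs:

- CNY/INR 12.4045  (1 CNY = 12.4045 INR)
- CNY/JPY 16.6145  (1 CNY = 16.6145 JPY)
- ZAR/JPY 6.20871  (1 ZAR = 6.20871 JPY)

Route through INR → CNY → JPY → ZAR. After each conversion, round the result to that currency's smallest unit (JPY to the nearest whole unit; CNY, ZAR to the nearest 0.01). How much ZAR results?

INR 356,000.00 ÷ 12.4045 = CNY 28,699.26
CNY 28,699.26 × 16.6145 = JPY 476,824
JPY 476,824 ÷ 6.20871 = ZAR 76,799.21

ZAR 76,799.21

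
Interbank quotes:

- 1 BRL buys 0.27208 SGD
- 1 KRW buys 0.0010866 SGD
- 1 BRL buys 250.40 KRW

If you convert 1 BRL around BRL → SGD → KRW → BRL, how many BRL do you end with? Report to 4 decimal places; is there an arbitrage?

Around BRL → SGD → KRW → BRL: 1 × 0.27208 ÷ 0.0010866 ÷ 250.40 = 0.999983
Product ≈ 1 (deviation 0.002%, within rounding noise).

1.0000 (no arbitrage)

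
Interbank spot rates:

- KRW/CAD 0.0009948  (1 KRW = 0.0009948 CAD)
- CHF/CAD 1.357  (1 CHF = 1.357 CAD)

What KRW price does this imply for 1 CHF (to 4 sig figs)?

1 CHF × 1.357 = 1.357 CAD
1.357 CAD ÷ 0.0009948 = 1364.09 KRW

CHF/KRW = 1364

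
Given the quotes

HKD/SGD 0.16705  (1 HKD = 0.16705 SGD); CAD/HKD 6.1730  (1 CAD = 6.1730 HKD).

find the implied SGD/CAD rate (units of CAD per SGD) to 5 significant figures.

SGD/CAD = 0.96974

1 SGD ÷ 0.16705 = 5.98623 HKD
5.98623 HKD ÷ 6.1730 = 0.969744 CAD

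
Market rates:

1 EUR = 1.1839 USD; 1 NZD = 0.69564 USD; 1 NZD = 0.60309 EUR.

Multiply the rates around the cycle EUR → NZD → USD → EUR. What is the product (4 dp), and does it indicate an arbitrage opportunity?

0.9743 (arbitrage exists)

Around EUR → NZD → USD → EUR: 1 ÷ 0.60309 × 0.69564 ÷ 1.1839 = 0.974288
Product < 1; profitable direction is EUR → USD → NZD → EUR.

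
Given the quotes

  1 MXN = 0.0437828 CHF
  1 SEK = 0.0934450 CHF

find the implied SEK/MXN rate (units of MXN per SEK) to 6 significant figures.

1 SEK × 0.0934450 = 0.093445 CHF
0.093445 CHF ÷ 0.0437828 = 2.13429 MXN

SEK/MXN = 2.13429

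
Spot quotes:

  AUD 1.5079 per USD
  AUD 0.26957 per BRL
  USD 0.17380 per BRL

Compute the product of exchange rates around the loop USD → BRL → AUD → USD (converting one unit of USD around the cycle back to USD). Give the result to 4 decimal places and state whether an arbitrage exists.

Around USD → BRL → AUD → USD: 1 ÷ 0.17380 × 0.26957 ÷ 1.5079 = 1.028606
Product > 1; profitable direction is USD → BRL → AUD → USD.

1.0286 (arbitrage exists)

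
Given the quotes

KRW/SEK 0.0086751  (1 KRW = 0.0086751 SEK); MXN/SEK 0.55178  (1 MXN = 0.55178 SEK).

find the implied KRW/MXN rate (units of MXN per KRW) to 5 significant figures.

KRW/MXN = 0.015722

1 KRW × 0.0086751 = 0.0086751 SEK
0.0086751 SEK ÷ 0.55178 = 0.015722 MXN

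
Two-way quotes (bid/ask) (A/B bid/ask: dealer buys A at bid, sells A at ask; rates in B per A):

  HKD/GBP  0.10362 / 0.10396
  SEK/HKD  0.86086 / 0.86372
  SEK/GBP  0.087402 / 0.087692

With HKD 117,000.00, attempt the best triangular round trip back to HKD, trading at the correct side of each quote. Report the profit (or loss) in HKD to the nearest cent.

Best loop HKD → GBP → SEK → HKD:
HKD 117,000.00 × 0.10362 (sell HKD at bid) = GBP 12,123.54
GBP 12,123.54 ÷ 0.087692 (buy SEK at ask) = SEK 138,251.38
SEK 138,251.38 × 0.86086 (sell SEK at bid) = HKD 119,015.08

Net profit: HKD 2,015.08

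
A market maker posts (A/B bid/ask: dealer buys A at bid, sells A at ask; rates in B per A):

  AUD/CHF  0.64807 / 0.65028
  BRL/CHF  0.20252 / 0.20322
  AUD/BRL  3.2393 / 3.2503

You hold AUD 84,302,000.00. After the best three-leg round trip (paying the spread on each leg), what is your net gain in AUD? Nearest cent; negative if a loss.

Net profit: AUD 744,524.54

Best loop AUD → BRL → CHF → AUD:
AUD 84,302,000.00 × 3.2393 (sell AUD at bid) = BRL 273,079,468.60
BRL 273,079,468.60 × 0.20252 (sell BRL at bid) = CHF 55,304,053.98
CHF 55,304,053.98 ÷ 0.65028 (buy AUD at ask) = AUD 85,046,524.54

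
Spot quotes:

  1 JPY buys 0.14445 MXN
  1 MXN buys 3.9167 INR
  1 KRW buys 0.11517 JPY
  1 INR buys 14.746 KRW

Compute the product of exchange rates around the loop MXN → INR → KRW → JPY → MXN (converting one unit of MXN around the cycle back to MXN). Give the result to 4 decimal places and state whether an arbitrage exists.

Around MXN → INR → KRW → JPY → MXN: 1 × 3.9167 × 14.746 × 0.11517 × 0.14445 = 0.960841
Product < 1; profitable direction is MXN → JPY → KRW → INR → MXN.

0.9608 (arbitrage exists)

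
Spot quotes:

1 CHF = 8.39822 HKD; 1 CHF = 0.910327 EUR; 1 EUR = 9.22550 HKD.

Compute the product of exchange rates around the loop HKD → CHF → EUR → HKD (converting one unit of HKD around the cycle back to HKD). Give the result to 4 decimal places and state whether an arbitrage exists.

Around HKD → CHF → EUR → HKD: 1 ÷ 8.39822 × 0.910327 × 9.22550 = 1.000000
Product ≈ 1 (deviation 0.000%, within rounding noise).

1.0000 (no arbitrage)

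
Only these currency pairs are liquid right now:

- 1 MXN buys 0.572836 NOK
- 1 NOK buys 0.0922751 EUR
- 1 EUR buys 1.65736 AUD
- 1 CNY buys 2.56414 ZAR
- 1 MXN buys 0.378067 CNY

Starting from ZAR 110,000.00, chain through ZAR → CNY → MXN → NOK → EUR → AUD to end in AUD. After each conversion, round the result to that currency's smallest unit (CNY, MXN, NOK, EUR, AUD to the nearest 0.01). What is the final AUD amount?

ZAR 110,000.00 ÷ 2.56414 = CNY 42,899.37
CNY 42,899.37 ÷ 0.378067 = MXN 113,470.28
MXN 113,470.28 × 0.572836 = NOK 64,999.86
NOK 64,999.86 × 0.0922751 = EUR 5,997.87
EUR 5,997.87 × 1.65736 = AUD 9,940.63

AUD 9,940.63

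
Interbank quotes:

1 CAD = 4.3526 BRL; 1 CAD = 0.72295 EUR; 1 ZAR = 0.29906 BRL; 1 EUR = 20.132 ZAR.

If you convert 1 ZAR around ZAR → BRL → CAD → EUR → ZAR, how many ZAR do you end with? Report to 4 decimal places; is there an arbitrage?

Around ZAR → BRL → CAD → EUR → ZAR: 1 × 0.29906 ÷ 4.3526 × 0.72295 × 20.132 = 1.000011
Product ≈ 1 (deviation 0.001%, within rounding noise).

1.0000 (no arbitrage)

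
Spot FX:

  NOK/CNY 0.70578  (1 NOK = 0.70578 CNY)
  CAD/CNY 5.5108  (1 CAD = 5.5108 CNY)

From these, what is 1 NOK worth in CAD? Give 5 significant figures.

NOK/CAD = 0.12807

1 NOK × 0.70578 = 0.70578 CNY
0.70578 CNY ÷ 5.5108 = 0.128072 CAD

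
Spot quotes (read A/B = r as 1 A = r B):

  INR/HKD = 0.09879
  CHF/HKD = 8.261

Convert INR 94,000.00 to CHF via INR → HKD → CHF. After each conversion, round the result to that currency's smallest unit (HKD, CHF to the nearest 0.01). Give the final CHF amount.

INR 94,000.00 × 0.09879 = HKD 9,286.26
HKD 9,286.26 ÷ 8.261 = CHF 1,124.11

CHF 1,124.11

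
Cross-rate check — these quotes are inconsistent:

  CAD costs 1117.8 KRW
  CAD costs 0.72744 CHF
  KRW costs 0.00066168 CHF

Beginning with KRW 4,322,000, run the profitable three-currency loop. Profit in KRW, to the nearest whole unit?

Profitable loop is KRW → CHF → CAD → KRW:
KRW 4,322,000 × 0.00066168 = CHF 2,859.78
CHF 2,859.78 ÷ 0.72744 = CAD 3,931.29
CAD 3,931.29 × 1117.8 = KRW 4,394,401
Profit = KRW 4,394,401 − KRW 4,322,000

Profit: KRW 72,401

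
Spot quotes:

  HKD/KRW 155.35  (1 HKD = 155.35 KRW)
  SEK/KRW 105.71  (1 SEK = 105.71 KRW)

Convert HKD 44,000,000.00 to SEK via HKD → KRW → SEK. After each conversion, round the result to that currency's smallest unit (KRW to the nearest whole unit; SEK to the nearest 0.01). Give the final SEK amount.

SEK 64,661,810.61

HKD 44,000,000.00 × 155.35 = KRW 6,835,400,000
KRW 6,835,400,000 ÷ 105.71 = SEK 64,661,810.61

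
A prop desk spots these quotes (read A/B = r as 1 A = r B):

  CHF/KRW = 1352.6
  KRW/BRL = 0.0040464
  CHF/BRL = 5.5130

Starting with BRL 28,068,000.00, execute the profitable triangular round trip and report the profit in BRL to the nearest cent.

Profit: BRL 204,308.12

Profitable loop is BRL → KRW → CHF → BRL:
BRL 28,068,000.00 ÷ 0.0040464 = KRW 6,936,536,180
KRW 6,936,536,180 ÷ 1352.6 = CHF 5,128,298.23
CHF 5,128,298.23 × 5.5130 = BRL 28,272,308.12
Profit = BRL 28,272,308.12 − BRL 28,068,000.00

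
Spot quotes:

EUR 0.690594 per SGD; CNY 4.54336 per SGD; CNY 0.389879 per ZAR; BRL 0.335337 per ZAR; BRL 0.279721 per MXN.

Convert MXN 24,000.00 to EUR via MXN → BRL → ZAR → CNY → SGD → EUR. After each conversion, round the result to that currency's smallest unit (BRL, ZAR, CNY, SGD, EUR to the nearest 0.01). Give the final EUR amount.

MXN 24,000.00 × 0.279721 = BRL 6,713.30
BRL 6,713.30 ÷ 0.335337 = ZAR 20,019.56
ZAR 20,019.56 × 0.389879 = CNY 7,805.21
CNY 7,805.21 ÷ 4.54336 = SGD 1,717.94
SGD 1,717.94 × 0.690594 = EUR 1,186.40

EUR 1,186.40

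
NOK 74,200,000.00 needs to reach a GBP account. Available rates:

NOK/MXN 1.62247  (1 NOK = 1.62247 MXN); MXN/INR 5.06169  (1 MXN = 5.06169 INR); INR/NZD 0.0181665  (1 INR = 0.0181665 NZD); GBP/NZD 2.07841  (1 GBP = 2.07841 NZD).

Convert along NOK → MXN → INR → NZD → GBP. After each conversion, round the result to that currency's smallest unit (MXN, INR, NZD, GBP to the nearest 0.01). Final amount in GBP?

GBP 5,326,183.98

NOK 74,200,000.00 × 1.62247 = MXN 120,387,274.00
MXN 120,387,274.00 × 5.06169 = INR 609,363,060.93
INR 609,363,060.93 × 0.0181665 = NZD 11,069,994.05
NZD 11,069,994.05 ÷ 2.07841 = GBP 5,326,183.98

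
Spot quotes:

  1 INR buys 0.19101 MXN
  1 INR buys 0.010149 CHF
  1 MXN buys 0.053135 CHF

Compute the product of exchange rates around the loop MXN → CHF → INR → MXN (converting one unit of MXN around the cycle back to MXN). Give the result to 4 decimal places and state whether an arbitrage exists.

1.0000 (no arbitrage)

Around MXN → CHF → INR → MXN: 1 × 0.053135 ÷ 0.010149 × 0.19101 = 1.000031
Product ≈ 1 (deviation 0.003%, within rounding noise).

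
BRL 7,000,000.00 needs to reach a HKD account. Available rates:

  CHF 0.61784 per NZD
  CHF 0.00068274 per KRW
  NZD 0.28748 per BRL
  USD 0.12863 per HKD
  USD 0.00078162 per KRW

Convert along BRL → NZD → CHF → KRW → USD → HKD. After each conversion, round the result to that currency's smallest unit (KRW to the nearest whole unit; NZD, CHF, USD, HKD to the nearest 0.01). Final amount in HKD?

HKD 11,065,721.68

BRL 7,000,000.00 × 0.28748 = NZD 2,012,360.00
NZD 2,012,360.00 × 0.61784 = CHF 1,243,316.50
CHF 1,243,316.50 ÷ 0.00068274 = KRW 1,821,068,782
KRW 1,821,068,782 × 0.00078162 = USD 1,423,383.78
USD 1,423,383.78 ÷ 0.12863 = HKD 11,065,721.68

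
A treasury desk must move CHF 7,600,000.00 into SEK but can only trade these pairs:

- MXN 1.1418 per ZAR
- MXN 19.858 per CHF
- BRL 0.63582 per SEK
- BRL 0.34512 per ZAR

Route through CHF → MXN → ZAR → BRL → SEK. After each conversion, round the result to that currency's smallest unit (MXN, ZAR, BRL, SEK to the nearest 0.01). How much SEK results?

SEK 71,745,555.58

CHF 7,600,000.00 × 19.858 = MXN 150,920,800.00
MXN 150,920,800.00 ÷ 1.1418 = ZAR 132,177,964.62
ZAR 132,177,964.62 × 0.34512 = BRL 45,617,259.15
BRL 45,617,259.15 ÷ 0.63582 = SEK 71,745,555.58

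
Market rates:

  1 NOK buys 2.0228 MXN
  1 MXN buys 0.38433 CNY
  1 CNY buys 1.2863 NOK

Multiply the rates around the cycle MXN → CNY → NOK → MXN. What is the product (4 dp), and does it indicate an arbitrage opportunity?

Around MXN → CNY → NOK → MXN: 1 × 0.38433 × 1.2863 × 2.0228 = 0.999999
Product ≈ 1 (deviation 0.000%, within rounding noise).

1.0000 (no arbitrage)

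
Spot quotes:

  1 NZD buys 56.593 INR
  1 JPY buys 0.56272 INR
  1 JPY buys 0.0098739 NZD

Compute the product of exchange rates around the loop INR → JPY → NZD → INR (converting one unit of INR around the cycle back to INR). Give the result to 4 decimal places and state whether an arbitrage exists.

0.9930 (arbitrage exists)

Around INR → JPY → NZD → INR: 1 ÷ 0.56272 × 0.0098739 × 56.593 = 0.993023
Product < 1; profitable direction is INR → NZD → JPY → INR.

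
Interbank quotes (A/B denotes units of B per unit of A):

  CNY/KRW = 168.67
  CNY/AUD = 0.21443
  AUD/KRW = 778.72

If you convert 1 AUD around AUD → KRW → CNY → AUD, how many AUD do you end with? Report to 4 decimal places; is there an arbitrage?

Around AUD → KRW → CNY → AUD: 1 × 778.72 ÷ 168.67 × 0.21443 = 0.989986
Product < 1; profitable direction is AUD → CNY → KRW → AUD.

0.9900 (arbitrage exists)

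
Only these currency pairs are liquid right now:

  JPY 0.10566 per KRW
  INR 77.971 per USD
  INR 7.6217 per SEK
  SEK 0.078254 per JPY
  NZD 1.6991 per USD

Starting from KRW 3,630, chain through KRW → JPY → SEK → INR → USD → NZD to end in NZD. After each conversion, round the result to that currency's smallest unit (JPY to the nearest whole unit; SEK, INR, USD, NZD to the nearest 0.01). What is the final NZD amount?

KRW 3,630 × 0.10566 = JPY 384
JPY 384 × 0.078254 = SEK 30.05
SEK 30.05 × 7.6217 = INR 229.03
INR 229.03 ÷ 77.971 = USD 2.94
USD 2.94 × 1.6991 = NZD 5.00

NZD 5.00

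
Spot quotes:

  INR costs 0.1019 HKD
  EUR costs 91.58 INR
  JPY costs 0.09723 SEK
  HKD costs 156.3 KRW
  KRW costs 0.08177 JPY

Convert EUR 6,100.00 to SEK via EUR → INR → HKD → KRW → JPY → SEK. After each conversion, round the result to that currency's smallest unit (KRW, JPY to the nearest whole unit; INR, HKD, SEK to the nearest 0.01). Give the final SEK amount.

SEK 70,738.81

EUR 6,100.00 × 91.58 = INR 558,638.00
INR 558,638.00 × 0.1019 = HKD 56,925.21
HKD 56,925.21 × 156.3 = KRW 8,897,410
KRW 8,897,410 × 0.08177 = JPY 727,541
JPY 727,541 × 0.09723 = SEK 70,738.81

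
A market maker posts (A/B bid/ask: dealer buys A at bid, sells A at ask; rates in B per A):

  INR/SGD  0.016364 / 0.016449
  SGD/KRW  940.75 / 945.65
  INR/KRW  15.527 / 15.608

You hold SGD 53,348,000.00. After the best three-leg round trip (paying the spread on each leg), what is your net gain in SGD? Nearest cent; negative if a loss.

Best loop SGD → INR → KRW → SGD:
SGD 53,348,000.00 ÷ 0.016449 (buy INR at ask) = INR 3,243,236,670.92
INR 3,243,236,670.92 × 15.527 (sell INR at bid) = KRW 50,357,735,789
KRW 50,357,735,789 ÷ 945.65 (buy SGD at ask) = SGD 53,251,980.95

Net result: SGD -96,019.05 (no profitable arbitrage after spreads)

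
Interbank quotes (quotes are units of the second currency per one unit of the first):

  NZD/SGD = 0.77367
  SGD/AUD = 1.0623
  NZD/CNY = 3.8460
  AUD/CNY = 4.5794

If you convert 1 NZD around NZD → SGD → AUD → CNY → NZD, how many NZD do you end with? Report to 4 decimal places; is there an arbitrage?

Around NZD → SGD → AUD → CNY → NZD: 1 × 0.77367 × 1.0623 × 4.5794 ÷ 3.8460 = 0.978593
Product < 1; profitable direction is NZD → CNY → AUD → SGD → NZD.

0.9786 (arbitrage exists)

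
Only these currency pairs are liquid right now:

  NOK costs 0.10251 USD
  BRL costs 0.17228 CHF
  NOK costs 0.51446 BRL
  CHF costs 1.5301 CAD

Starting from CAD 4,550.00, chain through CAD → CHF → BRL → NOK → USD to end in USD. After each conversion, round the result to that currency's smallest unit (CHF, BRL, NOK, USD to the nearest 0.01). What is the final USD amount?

CAD 4,550.00 ÷ 1.5301 = CHF 2,973.66
CHF 2,973.66 ÷ 0.17228 = BRL 17,260.62
BRL 17,260.62 ÷ 0.51446 = NOK 33,550.95
NOK 33,550.95 × 0.10251 = USD 3,439.31

USD 3,439.31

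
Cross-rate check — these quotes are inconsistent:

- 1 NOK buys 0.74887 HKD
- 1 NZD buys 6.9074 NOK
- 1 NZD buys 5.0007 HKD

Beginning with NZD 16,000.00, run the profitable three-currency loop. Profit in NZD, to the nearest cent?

Profitable loop is NZD → NOK → HKD → NZD:
NZD 16,000.00 × 6.9074 = NOK 110,518.40
NOK 110,518.40 × 0.74887 = HKD 82,763.91
HKD 82,763.91 ÷ 5.0007 = NZD 16,550.47
Profit = NZD 16,550.47 − NZD 16,000.00

Profit: NZD 550.47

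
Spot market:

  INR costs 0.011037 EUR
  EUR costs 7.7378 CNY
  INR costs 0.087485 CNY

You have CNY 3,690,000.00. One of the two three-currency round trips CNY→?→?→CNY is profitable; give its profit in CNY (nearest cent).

Profit: CNY 89,996.69

Profitable loop is CNY → EUR → INR → CNY:
CNY 3,690,000.00 ÷ 7.7378 = EUR 476,879.73
EUR 476,879.73 ÷ 0.011037 = INR 43,207,369.15
INR 43,207,369.15 × 0.087485 = CNY 3,779,996.69
Profit = CNY 3,779,996.69 − CNY 3,690,000.00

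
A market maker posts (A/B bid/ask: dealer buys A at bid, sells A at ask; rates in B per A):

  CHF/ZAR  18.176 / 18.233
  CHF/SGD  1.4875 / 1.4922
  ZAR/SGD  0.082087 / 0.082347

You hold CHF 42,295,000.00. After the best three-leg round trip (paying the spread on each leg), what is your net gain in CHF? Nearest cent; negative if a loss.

Net result: CHF -5,291.50 (no profitable arbitrage after spreads)

Best loop CHF → ZAR → SGD → CHF:
CHF 42,295,000.00 × 18.176 (sell CHF at bid) = ZAR 768,753,920.00
ZAR 768,753,920.00 × 0.082087 (sell ZAR at bid) = SGD 63,104,703.03
SGD 63,104,703.03 ÷ 1.4922 (buy CHF at ask) = CHF 42,289,708.50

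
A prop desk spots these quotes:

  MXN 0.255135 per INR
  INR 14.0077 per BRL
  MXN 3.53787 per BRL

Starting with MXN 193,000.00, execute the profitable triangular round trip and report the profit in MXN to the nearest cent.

Profitable loop is MXN → BRL → INR → MXN:
MXN 193,000.00 ÷ 3.53787 = BRL 54,552.60
BRL 54,552.60 × 14.0077 = INR 764,156.43
INR 764,156.43 × 0.255135 = MXN 194,963.05
Profit = MXN 194,963.05 − MXN 193,000.00

Profit: MXN 1,963.05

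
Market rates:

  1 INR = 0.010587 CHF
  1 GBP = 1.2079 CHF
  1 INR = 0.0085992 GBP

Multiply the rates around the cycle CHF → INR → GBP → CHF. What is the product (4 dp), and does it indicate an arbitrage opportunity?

Around CHF → INR → GBP → CHF: 1 ÷ 0.010587 × 0.0085992 × 1.2079 = 0.981106
Product < 1; profitable direction is CHF → GBP → INR → CHF.

0.9811 (arbitrage exists)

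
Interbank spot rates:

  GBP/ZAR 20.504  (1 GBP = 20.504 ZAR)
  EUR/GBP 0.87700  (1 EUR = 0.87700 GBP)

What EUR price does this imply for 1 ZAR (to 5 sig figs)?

1 ZAR ÷ 20.504 = 0.048771 GBP
0.048771 GBP ÷ 0.87700 = 0.0556111 EUR

ZAR/EUR = 0.055611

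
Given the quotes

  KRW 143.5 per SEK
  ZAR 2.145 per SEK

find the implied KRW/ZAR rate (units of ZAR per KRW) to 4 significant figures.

1 KRW ÷ 143.5 = 0.00696864 SEK
0.00696864 SEK × 2.145 = 0.0149477 ZAR

KRW/ZAR = 0.01495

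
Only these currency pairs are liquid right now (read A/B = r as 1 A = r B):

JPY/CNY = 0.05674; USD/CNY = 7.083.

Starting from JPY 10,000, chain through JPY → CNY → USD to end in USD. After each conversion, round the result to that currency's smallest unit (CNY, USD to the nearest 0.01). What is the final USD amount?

JPY 10,000 × 0.05674 = CNY 567.40
CNY 567.40 ÷ 7.083 = USD 80.11

USD 80.11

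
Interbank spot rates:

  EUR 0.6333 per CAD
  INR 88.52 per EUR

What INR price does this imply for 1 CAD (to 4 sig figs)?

CAD/INR = 56.06

1 CAD × 0.6333 = 0.6333 EUR
0.6333 EUR × 88.52 = 56.0597 INR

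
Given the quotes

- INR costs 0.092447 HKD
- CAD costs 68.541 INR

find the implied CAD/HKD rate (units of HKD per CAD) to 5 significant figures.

CAD/HKD = 6.3364

1 CAD × 68.541 = 68.541 INR
68.541 INR × 0.092447 = 6.33641 HKD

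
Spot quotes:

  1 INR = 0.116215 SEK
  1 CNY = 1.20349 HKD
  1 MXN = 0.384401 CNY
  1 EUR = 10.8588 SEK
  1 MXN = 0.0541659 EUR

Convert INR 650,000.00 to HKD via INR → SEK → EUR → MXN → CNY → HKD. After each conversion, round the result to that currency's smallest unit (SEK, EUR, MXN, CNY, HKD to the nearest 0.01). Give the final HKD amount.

HKD 59,414.85

INR 650,000.00 × 0.116215 = SEK 75,539.75
SEK 75,539.75 ÷ 10.8588 = EUR 6,956.55
EUR 6,956.55 ÷ 0.0541659 = MXN 128,430.43
MXN 128,430.43 × 0.384401 = CNY 49,368.79
CNY 49,368.79 × 1.20349 = HKD 59,414.85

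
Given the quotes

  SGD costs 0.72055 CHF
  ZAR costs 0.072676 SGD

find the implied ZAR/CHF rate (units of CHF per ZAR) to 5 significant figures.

ZAR/CHF = 0.052367

1 ZAR × 0.072676 = 0.072676 SGD
0.072676 SGD × 0.72055 = 0.0523667 CHF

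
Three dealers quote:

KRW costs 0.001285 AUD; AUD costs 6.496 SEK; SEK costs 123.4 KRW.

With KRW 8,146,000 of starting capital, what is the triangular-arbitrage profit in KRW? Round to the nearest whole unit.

Profit: KRW 244,903

Profitable loop is KRW → AUD → SEK → KRW:
KRW 8,146,000 × 0.001285 = AUD 10,467.61
AUD 10,467.61 × 6.496 = SEK 67,997.59
SEK 67,997.59 × 123.4 = KRW 8,390,903
Profit = KRW 8,390,903 − KRW 8,146,000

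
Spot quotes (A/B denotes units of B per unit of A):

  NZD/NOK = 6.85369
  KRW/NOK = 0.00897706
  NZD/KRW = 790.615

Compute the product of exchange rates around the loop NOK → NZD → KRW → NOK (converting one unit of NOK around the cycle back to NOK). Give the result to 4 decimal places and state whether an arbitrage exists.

1.0356 (arbitrage exists)

Around NOK → NZD → KRW → NOK: 1 ÷ 6.85369 × 790.615 × 0.00897706 = 1.035559
Product > 1; profitable direction is NOK → NZD → KRW → NOK.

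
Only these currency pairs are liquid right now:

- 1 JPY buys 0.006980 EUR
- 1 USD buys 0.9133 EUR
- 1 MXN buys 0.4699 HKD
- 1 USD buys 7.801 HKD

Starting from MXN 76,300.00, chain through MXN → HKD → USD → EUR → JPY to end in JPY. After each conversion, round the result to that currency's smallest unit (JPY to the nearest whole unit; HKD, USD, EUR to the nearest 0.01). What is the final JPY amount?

JPY 601,365

MXN 76,300.00 × 0.4699 = HKD 35,853.37
HKD 35,853.37 ÷ 7.801 = USD 4,596.00
USD 4,596.00 × 0.9133 = EUR 4,197.53
EUR 4,197.53 ÷ 0.006980 = JPY 601,365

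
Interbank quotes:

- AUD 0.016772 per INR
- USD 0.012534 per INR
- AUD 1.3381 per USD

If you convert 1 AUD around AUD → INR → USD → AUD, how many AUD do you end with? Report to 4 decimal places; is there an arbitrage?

Around AUD → INR → USD → AUD: 1 ÷ 0.016772 × 0.012534 × 1.3381 = 0.999985
Product ≈ 1 (deviation 0.002%, within rounding noise).

1.0000 (no arbitrage)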